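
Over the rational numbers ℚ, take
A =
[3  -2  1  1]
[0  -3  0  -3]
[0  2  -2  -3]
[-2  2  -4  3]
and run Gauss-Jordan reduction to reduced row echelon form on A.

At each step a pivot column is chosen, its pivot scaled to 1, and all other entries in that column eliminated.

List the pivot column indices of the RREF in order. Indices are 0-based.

pivot(0,0)=3: scale R0 → (1, -2/3, 1/3, 1/3)
  clear (3,0): R3 −= (-2)R0 → (0, 2/3, -10/3, 11/3)
pivot(1,1)=-3: scale R1 → (0, 1, 0, 1)
  clear (0,1): R0 −= (-2/3)R1 → (1, 0, 1/3, 1)
  clear (2,1): R2 −= (2)R1 → (0, 0, -2, -5)
  clear (3,1): R3 −= (2/3)R1 → (0, 0, -10/3, 3)
pivot(2,2)=-2: scale R2 → (0, 0, 1, 5/2)
  clear (0,2): R0 −= (1/3)R2 → (1, 0, 0, 1/6)
  clear (3,2): R3 −= (-10/3)R2 → (0, 0, 0, 34/3)
pivot(3,3)=34/3: scale R3 → (0, 0, 0, 1)
  clear (0,3): R0 −= (1/6)R3 → (1, 0, 0, 0)
  clear (1,3): R1 −= (1)R3 → (0, 1, 0, 0)
  clear (2,3): R2 −= (5/2)R3 → (0, 0, 1, 0)

pivot columns: 0, 1, 2, 3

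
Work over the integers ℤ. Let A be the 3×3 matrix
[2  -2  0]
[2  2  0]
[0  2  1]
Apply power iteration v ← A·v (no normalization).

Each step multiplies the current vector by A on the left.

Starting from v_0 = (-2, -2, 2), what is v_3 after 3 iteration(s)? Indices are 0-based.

v_0 = (-2, -2, 2).
v_1 = A·v_0 = (0, -8, -2).
v_2 = A·v_1 = (16, -16, -18).
v_3 = A·v_2 = (64, 0, -50).

v_3 = (64, 0, -50)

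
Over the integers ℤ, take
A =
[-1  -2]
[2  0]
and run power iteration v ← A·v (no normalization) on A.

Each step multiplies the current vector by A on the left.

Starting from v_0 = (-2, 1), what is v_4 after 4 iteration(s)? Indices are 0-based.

v_4 = (-24, -16)

v_0 = (-2, 1).
v_1 = A·v_0 = (0, -4).
v_2 = A·v_1 = (8, 0).
v_3 = A·v_2 = (-8, 16).
v_4 = A·v_3 = (-24, -16).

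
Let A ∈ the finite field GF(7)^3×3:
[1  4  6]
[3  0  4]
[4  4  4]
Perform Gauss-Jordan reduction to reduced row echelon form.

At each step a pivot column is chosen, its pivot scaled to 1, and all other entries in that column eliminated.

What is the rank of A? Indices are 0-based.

rank = 3

pivot(0,0)=1: scale R0 → (1, 4, 6)
  clear (1,0): R1 −= (3)R0 → (0, 2, 0)
  clear (2,0): R2 −= (4)R0 → (0, 2, 1)
pivot(1,1)=2: scale R1 → (0, 1, 0)
  clear (0,1): R0 −= (4)R1 → (1, 0, 6)
  clear (2,1): R2 −= (2)R1 → (0, 0, 1)
pivot(2,2)=1: scale R2 → (0, 0, 1)
  clear (0,2): R0 −= (6)R2 → (1, 0, 0)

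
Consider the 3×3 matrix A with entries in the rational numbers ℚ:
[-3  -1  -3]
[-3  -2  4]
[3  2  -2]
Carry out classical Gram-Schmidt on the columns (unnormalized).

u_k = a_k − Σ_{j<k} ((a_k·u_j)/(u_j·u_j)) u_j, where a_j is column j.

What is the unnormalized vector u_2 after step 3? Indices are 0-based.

u_2 = (0, 1, 1)

Step 1: u_0 = a_0 = (-3, -3, 3).
Step 2: u_1 = a_1 − (5/9)·u_0 = (2/3, -1/3, 1/3).
Step 3: u_2 = a_2 − (-1/3)·u_0 − (-6)·u_1 = (0, 1, 1).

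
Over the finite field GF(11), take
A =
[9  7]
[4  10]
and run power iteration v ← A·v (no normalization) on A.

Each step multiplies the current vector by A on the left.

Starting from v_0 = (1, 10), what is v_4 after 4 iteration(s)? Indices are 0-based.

v_4 = (5, 1)

v_0 = (1, 10).
v_1 = A·v_0 = (2, 5).
v_2 = A·v_1 = (9, 3).
v_3 = A·v_2 = (3, 0).
v_4 = A·v_3 = (5, 1).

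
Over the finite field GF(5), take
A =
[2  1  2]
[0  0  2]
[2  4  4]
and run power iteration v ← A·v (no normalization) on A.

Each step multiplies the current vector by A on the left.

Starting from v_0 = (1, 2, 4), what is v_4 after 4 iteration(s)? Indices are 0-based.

v_4 = (2, 2, 4)

v_0 = (1, 2, 4).
v_1 = A·v_0 = (2, 3, 1).
v_2 = A·v_1 = (4, 2, 0).
v_3 = A·v_2 = (0, 0, 1).
v_4 = A·v_3 = (2, 2, 4).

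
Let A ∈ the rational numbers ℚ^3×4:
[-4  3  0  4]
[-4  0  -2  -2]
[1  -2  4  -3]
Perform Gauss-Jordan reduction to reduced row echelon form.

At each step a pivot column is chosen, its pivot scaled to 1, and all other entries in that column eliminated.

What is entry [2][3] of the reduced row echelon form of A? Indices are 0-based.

pivot(0,0)=-4: scale R0 → (1, -3/4, 0, -1)
  clear (1,0): R1 −= (-4)R0 → (0, -3, -2, -6)
  clear (2,0): R2 −= (1)R0 → (0, -5/4, 4, -2)
pivot(1,1)=-3: scale R1 → (0, 1, 2/3, 2)
  clear (0,1): R0 −= (-3/4)R1 → (1, 0, 1/2, 1/2)
  clear (2,1): R2 −= (-5/4)R1 → (0, 0, 29/6, 1/2)
pivot(2,2)=29/6: scale R2 → (0, 0, 1, 3/29)
  clear (0,2): R0 −= (1/2)R2 → (1, 0, 0, 13/29)
  clear (1,2): R1 −= (2/3)R2 → (0, 1, 0, 56/29)

M[2][3] = 3/29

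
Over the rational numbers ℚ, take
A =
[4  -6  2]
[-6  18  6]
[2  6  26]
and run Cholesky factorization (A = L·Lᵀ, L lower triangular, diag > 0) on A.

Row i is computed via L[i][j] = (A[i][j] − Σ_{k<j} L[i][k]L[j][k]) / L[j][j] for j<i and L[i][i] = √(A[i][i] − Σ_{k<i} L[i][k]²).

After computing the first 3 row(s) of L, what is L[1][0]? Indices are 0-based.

Step 1: L[0][0] = √(4) = 2.
  L[1][0] = (-6) / L[0][0] = -3.
Step 2: L[1][1] = √(9) = 3.
  L[2][0] = (2) / L[0][0] = 1.
  L[2][1] = (9) / L[1][1] = 3.
Step 3: L[2][2] = √(16) = 4.

L[1][0] = -3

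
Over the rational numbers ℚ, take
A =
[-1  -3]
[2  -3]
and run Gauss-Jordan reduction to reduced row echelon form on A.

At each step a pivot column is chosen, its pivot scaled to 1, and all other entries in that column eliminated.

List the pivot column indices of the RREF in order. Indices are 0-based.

pivot columns: 0, 1

step 1: normalize row 0 (÷-1) = (1, 3)
  row 1: subtract 2×row0 = (0, -9)
step 2: normalize row 1 (÷-9) = (0, 1)
  row 0: subtract 3×row1 = (1, 0)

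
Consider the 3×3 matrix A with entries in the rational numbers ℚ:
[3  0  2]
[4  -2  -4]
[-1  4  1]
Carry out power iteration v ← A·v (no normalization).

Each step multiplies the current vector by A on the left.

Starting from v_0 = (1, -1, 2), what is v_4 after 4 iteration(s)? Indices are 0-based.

v_0 = (1, -1, 2).
v_1 = A·v_0 = (7, -2, -3).
v_2 = A·v_1 = (15, 44, -18).
v_3 = A·v_2 = (9, 44, 143).
v_4 = A·v_3 = (313, -624, 310).

v_4 = (313, -624, 310)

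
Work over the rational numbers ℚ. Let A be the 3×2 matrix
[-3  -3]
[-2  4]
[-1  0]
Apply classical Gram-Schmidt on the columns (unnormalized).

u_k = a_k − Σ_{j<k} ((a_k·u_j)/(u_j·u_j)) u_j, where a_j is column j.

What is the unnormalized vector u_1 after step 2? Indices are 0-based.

Step 1: u_0 = a_0 = (-3, -2, -1).
Step 2: u_1 = a_1 − (1/14)·u_0 = (-39/14, 29/7, 1/14).

u_1 = (-39/14, 29/7, 1/14)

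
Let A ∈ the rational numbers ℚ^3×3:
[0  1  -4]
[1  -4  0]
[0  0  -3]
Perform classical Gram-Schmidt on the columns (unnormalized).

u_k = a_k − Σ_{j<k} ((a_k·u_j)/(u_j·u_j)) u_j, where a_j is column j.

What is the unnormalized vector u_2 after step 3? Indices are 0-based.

u_2 = (0, 0, -3)

Step 1: u_0 = a_0 = (0, 1, 0).
Step 2: u_1 = a_1 − (-4)·u_0 = (1, 0, 0).
Step 3: u_2 = a_2 − (0)·u_0 − (-4)·u_1 = (0, 0, -3).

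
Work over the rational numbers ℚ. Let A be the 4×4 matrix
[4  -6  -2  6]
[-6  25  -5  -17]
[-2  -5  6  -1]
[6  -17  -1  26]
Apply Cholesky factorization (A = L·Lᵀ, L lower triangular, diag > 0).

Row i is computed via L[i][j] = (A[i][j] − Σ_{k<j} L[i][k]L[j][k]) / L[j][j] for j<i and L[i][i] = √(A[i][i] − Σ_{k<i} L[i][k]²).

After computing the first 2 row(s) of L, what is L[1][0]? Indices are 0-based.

Step 1: L[0][0] = √(4) = 2.
  L[1][0] = (-6) / L[0][0] = -3.
Step 2: L[1][1] = √(16) = 4.

L[1][0] = -3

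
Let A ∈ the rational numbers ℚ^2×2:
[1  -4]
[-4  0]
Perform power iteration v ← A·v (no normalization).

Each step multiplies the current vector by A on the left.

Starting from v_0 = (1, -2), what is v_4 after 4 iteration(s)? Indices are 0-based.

v_4 = (569, -676)

v_0 = (1, -2).
v_1 = A·v_0 = (9, -4).
v_2 = A·v_1 = (25, -36).
v_3 = A·v_2 = (169, -100).
v_4 = A·v_3 = (569, -676).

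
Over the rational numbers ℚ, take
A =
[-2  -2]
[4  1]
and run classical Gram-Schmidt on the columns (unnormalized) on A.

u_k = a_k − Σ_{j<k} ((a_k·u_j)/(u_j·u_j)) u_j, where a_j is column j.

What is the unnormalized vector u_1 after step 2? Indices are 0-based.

Step 1: u_0 = a_0 = (-2, 4).
Step 2: u_1 = a_1 − (2/5)·u_0 = (-6/5, -3/5).

u_1 = (-6/5, -3/5)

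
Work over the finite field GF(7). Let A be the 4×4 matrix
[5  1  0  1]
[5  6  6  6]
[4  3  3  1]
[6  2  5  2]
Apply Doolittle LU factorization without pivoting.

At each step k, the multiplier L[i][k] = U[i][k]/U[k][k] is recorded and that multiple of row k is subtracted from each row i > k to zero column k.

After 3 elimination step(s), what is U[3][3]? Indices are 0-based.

U[3][3] = 3

[col 0] pivot 5
  R1 -= 1*R0 → (0, 5, 6, 5)  (L[1][0] := 1)
  R2 -= 5*R0 → (0, 5, 3, 3)  (L[2][0] := 5)
  R3 -= 4*R0 → (0, 5, 5, 5)  (L[3][0] := 4)
[col 1] pivot 5
  R2 -= 1*R1 → (0, 0, 4, 5)  (L[2][1] := 1)
  R3 -= 1*R1 → (0, 0, 6, 0)  (L[3][1] := 1)
[col 2] pivot 4
  R3 -= 5*R2 → (0, 0, 0, 3)  (L[3][2] := 5)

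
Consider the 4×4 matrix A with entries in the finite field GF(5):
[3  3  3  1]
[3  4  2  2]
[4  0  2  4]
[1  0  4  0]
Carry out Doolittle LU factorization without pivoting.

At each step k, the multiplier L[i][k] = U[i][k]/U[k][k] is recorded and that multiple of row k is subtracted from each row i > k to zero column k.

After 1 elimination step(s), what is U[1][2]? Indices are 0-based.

Step 1: pivot at (0,0) is 3.
  row1 ← row1 − (1)·row0  ⇒  L[1][0]=1, U row1=(0, 1, 4, 1)
  row2 ← row2 − (3)·row0  ⇒  L[2][0]=3, U row2=(0, 1, 3, 1)
  row3 ← row3 − (2)·row0  ⇒  L[3][0]=2, U row3=(0, 4, 3, 3)

U[1][2] = 4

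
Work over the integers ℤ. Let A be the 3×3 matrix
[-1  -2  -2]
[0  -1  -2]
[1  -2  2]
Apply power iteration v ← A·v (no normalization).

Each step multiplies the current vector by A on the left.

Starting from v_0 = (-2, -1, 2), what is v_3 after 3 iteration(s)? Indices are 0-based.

v_0 = (-2, -1, 2).
v_1 = A·v_0 = (0, -3, 4).
v_2 = A·v_1 = (-2, -5, 14).
v_3 = A·v_2 = (-16, -23, 36).

v_3 = (-16, -23, 36)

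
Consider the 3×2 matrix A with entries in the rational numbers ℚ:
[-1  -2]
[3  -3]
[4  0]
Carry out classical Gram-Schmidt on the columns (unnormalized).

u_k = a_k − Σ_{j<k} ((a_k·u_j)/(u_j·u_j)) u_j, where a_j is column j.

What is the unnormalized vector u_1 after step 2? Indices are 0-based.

Step 1: u_0 = a_0 = (-1, 3, 4).
Step 2: u_1 = a_1 − (-7/26)·u_0 = (-59/26, -57/26, 14/13).

u_1 = (-59/26, -57/26, 14/13)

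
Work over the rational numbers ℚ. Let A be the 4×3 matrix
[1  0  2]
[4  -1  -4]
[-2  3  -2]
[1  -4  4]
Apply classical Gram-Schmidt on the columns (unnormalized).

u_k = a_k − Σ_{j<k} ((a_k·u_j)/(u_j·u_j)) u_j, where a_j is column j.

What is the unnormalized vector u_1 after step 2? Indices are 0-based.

u_1 = (7/11, 17/11, 19/11, -37/11)

Step 1: u_0 = a_0 = (1, 4, -2, 1).
Step 2: u_1 = a_1 − (-7/11)·u_0 = (7/11, 17/11, 19/11, -37/11).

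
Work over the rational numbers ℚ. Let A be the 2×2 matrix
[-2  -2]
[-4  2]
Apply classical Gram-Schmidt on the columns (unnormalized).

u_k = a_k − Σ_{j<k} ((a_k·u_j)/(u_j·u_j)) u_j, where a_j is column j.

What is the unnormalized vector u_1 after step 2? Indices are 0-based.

u_1 = (-12/5, 6/5)

Step 1: u_0 = a_0 = (-2, -4).
Step 2: u_1 = a_1 − (-1/5)·u_0 = (-12/5, 6/5).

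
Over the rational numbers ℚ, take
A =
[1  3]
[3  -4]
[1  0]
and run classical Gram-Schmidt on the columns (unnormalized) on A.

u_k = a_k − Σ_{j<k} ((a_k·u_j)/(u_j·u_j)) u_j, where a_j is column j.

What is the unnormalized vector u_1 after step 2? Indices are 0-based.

Step 1: u_0 = a_0 = (1, 3, 1).
Step 2: u_1 = a_1 − (-9/11)·u_0 = (42/11, -17/11, 9/11).

u_1 = (42/11, -17/11, 9/11)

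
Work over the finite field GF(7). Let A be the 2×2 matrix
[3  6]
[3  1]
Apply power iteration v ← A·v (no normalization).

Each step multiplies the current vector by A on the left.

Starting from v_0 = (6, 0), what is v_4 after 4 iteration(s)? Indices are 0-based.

v_4 = (5, 1)

v_0 = (6, 0).
v_1 = A·v_0 = (4, 4).
v_2 = A·v_1 = (1, 2).
v_3 = A·v_2 = (1, 5).
v_4 = A·v_3 = (5, 1).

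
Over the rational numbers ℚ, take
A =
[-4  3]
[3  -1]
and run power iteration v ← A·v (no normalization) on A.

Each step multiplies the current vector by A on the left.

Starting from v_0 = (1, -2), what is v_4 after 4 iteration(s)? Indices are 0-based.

v_4 = (1900, -1175)

v_0 = (1, -2).
v_1 = A·v_0 = (-10, 5).
v_2 = A·v_1 = (55, -35).
v_3 = A·v_2 = (-325, 200).
v_4 = A·v_3 = (1900, -1175).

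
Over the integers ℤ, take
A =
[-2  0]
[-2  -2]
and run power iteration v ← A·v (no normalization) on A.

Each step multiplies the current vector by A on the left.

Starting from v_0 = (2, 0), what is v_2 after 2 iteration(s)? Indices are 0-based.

v_2 = (8, 16)

v_0 = (2, 0).
v_1 = A·v_0 = (-4, -4).
v_2 = A·v_1 = (8, 16).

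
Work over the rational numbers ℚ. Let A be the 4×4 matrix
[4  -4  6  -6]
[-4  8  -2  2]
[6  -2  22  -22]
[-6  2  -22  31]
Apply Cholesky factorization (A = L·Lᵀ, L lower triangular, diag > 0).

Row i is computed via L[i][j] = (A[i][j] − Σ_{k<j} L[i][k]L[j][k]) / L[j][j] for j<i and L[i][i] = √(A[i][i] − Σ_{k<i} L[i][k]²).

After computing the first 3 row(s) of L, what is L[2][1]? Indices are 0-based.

L[2][1] = 2

Step 1: L[0][0] = √(4) = 2.
  L[1][0] = (-4) / L[0][0] = -2.
Step 2: L[1][1] = √(4) = 2.
  L[2][0] = (6) / L[0][0] = 3.
  L[2][1] = (4) / L[1][1] = 2.
Step 3: L[2][2] = √(9) = 3.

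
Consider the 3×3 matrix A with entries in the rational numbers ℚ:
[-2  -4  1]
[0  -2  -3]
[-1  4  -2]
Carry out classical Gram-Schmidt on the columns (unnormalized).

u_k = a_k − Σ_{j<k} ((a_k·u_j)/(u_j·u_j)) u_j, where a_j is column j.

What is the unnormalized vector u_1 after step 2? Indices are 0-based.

u_1 = (-12/5, -2, 24/5)

Step 1: u_0 = a_0 = (-2, 0, -1).
Step 2: u_1 = a_1 − (4/5)·u_0 = (-12/5, -2, 24/5).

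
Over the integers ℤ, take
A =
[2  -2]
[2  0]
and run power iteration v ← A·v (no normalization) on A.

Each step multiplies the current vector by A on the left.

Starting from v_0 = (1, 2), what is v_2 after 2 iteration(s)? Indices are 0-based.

v_0 = (1, 2).
v_1 = A·v_0 = (-2, 2).
v_2 = A·v_1 = (-8, -4).

v_2 = (-8, -4)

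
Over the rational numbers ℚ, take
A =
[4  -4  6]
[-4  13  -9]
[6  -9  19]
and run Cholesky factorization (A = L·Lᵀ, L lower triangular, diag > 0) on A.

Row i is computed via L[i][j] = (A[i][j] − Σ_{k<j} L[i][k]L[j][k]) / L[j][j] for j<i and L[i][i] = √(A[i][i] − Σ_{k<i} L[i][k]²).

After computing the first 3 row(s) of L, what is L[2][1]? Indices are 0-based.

Step 1: L[0][0] = √(4) = 2.
  L[1][0] = (-4) / L[0][0] = -2.
Step 2: L[1][1] = √(9) = 3.
  L[2][0] = (6) / L[0][0] = 3.
  L[2][1] = (-3) / L[1][1] = -1.
Step 3: L[2][2] = √(9) = 3.

L[2][1] = -1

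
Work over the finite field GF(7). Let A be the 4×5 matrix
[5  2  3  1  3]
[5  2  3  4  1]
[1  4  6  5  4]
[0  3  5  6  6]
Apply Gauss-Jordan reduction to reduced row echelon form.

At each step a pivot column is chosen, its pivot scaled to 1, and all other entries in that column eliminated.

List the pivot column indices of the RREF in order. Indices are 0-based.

pivot(0,0)=5: scale R0 → (1, 6, 2, 3, 2)
  clear (1,0): R1 −= (5)R0 → (0, 0, 0, 3, 5)
  clear (2,0): R2 −= (1)R0 → (0, 5, 4, 2, 2)
pivot(1,1): swap R1↔R2
pivot(1,1)=5: scale R1 → (0, 1, 5, 6, 6)
  clear (0,1): R0 −= (6)R1 → (1, 0, 0, 2, 1)
  clear (3,1): R3 −= (3)R1 → (0, 0, 4, 2, 2)
pivot(2,2): swap R2↔R3
pivot(2,2)=4: scale R2 → (0, 0, 1, 4, 4)
  clear (1,2): R1 −= (5)R2 → (0, 1, 0, 0, 0)
pivot(3,3)=3: scale R3 → (0, 0, 0, 1, 4)
  clear (0,3): R0 −= (2)R3 → (1, 0, 0, 0, 0)
  clear (2,3): R2 −= (4)R3 → (0, 0, 1, 0, 2)

pivot columns: 0, 1, 2, 3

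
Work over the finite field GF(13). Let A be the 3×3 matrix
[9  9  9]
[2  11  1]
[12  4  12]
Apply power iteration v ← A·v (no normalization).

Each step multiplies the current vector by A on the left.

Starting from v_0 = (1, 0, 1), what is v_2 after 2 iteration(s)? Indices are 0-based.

v_0 = (1, 0, 1).
v_1 = A·v_0 = (5, 3, 11).
v_2 = A·v_1 = (2, 2, 9).

v_2 = (2, 2, 9)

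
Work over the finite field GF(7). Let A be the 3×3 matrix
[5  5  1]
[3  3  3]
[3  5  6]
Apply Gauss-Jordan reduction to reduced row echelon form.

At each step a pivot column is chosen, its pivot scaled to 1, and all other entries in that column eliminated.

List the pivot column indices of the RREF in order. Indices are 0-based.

step 1: normalize row 0 (÷5) = (1, 1, 3)
  row 1: subtract 3×row0 = (0, 0, 1)
  row 2: subtract 3×row0 = (0, 2, 4)
step 2: exchange rows 1,2
step 2: normalize row 1 (÷2) = (0, 1, 2)
  row 0: subtract 1×row1 = (1, 0, 1)
step 3: normalize row 2 (÷1) = (0, 0, 1)
  row 0: subtract 1×row2 = (1, 0, 0)
  row 1: subtract 2×row2 = (0, 1, 0)

pivot columns: 0, 1, 2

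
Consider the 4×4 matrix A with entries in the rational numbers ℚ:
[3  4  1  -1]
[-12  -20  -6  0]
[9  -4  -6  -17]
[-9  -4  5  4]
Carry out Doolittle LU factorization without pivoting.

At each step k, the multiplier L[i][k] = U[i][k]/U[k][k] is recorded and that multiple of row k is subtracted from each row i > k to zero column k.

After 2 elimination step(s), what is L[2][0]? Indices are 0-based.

L[2][0] = 3

[col 0] pivot 3
  R1 -= -4*R0 → (0, -4, -2, -4)  (L[1][0] := -4)
  R2 -= 3*R0 → (0, -16, -9, -14)  (L[2][0] := 3)
  R3 -= -3*R0 → (0, 8, 8, 1)  (L[3][0] := -3)
[col 1] pivot -4
  R2 -= 4*R1 → (0, 0, -1, 2)  (L[2][1] := 4)
  R3 -= -2*R1 → (0, 0, 4, -7)  (L[3][1] := -2)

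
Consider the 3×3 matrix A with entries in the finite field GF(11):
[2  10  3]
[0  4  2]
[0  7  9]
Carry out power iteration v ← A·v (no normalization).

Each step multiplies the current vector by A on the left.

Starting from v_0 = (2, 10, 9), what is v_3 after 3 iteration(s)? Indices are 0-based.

v_3 = (3, 1, 10)

v_0 = (2, 10, 9).
v_1 = A·v_0 = (10, 3, 8).
v_2 = A·v_1 = (8, 6, 5).
v_3 = A·v_2 = (3, 1, 10).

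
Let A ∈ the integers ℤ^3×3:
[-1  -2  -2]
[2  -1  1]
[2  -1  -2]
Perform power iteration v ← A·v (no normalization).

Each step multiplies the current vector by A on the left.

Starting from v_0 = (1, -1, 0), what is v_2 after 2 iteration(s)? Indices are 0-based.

v_2 = (-13, 2, -7)

v_0 = (1, -1, 0).
v_1 = A·v_0 = (1, 3, 3).
v_2 = A·v_1 = (-13, 2, -7).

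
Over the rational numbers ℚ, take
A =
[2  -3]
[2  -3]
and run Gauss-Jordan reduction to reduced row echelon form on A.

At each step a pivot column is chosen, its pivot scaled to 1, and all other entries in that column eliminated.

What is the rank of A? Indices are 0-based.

step 1: normalize row 0 (÷2) = (1, -3/2)
  row 1: subtract 2×row0 = (0, 0)
skip col 1 (zero from row 1)

rank = 1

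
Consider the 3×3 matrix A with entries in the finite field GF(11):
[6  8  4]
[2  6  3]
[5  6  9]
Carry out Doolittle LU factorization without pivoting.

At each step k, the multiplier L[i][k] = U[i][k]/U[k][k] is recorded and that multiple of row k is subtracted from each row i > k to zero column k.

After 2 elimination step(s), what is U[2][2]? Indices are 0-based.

U[2][2] = 6

[col 0] pivot 6
  R1 -= 4*R0 → (0, 7, 9)  (L[1][0] := 4)
  R2 -= 10*R0 → (0, 3, 2)  (L[2][0] := 10)
[col 1] pivot 7
  R2 -= 2*R1 → (0, 0, 6)  (L[2][1] := 2)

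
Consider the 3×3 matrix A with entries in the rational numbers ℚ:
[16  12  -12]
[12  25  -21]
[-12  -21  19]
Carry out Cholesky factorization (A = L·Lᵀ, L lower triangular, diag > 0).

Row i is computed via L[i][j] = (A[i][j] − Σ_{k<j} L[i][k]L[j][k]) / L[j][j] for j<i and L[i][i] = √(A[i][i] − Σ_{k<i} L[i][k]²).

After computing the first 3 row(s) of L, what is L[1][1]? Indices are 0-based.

Step 1: L[0][0] = √(16) = 4.
  L[1][0] = (12) / L[0][0] = 3.
Step 2: L[1][1] = √(16) = 4.
  L[2][0] = (-12) / L[0][0] = -3.
  L[2][1] = (-12) / L[1][1] = -3.
Step 3: L[2][2] = √(1) = 1.

L[1][1] = 4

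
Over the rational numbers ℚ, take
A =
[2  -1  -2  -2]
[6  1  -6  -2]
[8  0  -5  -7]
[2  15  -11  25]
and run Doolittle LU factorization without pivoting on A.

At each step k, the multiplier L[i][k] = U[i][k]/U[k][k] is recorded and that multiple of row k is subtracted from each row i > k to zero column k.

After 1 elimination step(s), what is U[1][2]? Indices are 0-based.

[col 0] pivot 2
  R1 -= 3*R0 → (0, 4, 0, 4)  (L[1][0] := 3)
  R2 -= 4*R0 → (0, 4, 3, 1)  (L[2][0] := 4)
  R3 -= 1*R0 → (0, 16, -9, 27)  (L[3][0] := 1)

U[1][2] = 0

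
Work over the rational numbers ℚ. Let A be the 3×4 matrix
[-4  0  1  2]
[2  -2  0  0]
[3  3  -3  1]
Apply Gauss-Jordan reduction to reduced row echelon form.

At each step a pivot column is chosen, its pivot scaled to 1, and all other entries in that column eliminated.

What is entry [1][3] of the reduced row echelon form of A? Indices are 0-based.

pivot(0,0)=-4: scale R0 → (1, 0, -1/4, -1/2)
  clear (1,0): R1 −= (2)R0 → (0, -2, 1/2, 1)
  clear (2,0): R2 −= (3)R0 → (0, 3, -9/4, 5/2)
pivot(1,1)=-2: scale R1 → (0, 1, -1/4, -1/2)
  clear (2,1): R2 −= (3)R1 → (0, 0, -3/2, 4)
pivot(2,2)=-3/2: scale R2 → (0, 0, 1, -8/3)
  clear (0,2): R0 −= (-1/4)R2 → (1, 0, 0, -7/6)
  clear (1,2): R1 −= (-1/4)R2 → (0, 1, 0, -7/6)

M[1][3] = -7/6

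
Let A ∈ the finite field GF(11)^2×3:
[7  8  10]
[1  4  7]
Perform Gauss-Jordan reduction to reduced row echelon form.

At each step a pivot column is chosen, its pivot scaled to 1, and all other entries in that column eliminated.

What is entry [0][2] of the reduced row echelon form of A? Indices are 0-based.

[1] R0 /= 7  ⇒  (1, 9, 3)
     R1 -= 1·R0  ⇒  (0, 6, 4)
[2] R1 /= 6  ⇒  (0, 1, 8)
     R0 -= 9·R1  ⇒  (1, 0, 8)

M[0][2] = 8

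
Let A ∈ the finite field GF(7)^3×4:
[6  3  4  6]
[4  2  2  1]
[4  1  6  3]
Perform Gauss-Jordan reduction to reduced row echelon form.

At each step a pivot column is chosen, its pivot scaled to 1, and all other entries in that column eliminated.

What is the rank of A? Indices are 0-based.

rank = 3

[1] R0 /= 6  ⇒  (1, 4, 3, 1)
     R1 -= 4·R0  ⇒  (0, 0, 4, 4)
     R2 -= 4·R0  ⇒  (0, 6, 1, 6)
[2] R1 <-> R2
[2] R1 /= 6  ⇒  (0, 1, 6, 1)
     R0 -= 4·R1  ⇒  (1, 0, 0, 4)
[3] R2 /= 4  ⇒  (0, 0, 1, 1)
     R1 -= 6·R2  ⇒  (0, 1, 0, 2)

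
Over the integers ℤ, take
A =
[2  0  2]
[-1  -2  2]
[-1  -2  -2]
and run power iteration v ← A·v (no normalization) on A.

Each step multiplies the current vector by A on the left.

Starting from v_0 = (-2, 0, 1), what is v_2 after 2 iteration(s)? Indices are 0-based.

v_2 = (-4, -6, -6)

v_0 = (-2, 0, 1).
v_1 = A·v_0 = (-2, 4, 0).
v_2 = A·v_1 = (-4, -6, -6).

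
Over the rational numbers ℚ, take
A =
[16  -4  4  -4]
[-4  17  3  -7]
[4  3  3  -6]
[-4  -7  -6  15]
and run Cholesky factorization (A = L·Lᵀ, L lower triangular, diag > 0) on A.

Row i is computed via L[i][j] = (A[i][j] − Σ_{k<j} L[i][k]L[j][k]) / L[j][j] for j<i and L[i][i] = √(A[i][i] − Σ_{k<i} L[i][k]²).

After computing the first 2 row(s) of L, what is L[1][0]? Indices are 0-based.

L[1][0] = -1

Step 1: L[0][0] = √(16) = 4.
  L[1][0] = (-4) / L[0][0] = -1.
Step 2: L[1][1] = √(16) = 4.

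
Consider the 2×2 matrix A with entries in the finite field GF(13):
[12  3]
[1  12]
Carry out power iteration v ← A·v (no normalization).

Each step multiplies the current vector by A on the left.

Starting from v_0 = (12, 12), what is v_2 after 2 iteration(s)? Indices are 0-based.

v_0 = (12, 12).
v_1 = A·v_0 = (11, 0).
v_2 = A·v_1 = (2, 11).

v_2 = (2, 11)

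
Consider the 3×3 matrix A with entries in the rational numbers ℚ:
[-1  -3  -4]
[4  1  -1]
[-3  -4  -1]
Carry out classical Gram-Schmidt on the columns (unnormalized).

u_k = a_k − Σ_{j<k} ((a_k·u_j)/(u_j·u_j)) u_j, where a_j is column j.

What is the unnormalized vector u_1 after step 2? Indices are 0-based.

u_1 = (-59/26, -25/13, -47/26)

Step 1: u_0 = a_0 = (-1, 4, -3).
Step 2: u_1 = a_1 − (19/26)·u_0 = (-59/26, -25/13, -47/26).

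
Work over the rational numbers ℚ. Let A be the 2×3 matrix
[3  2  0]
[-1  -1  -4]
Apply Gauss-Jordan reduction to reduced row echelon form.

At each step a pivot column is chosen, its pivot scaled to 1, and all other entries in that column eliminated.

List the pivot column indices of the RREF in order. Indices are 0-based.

pivot(0,0)=3: scale R0 → (1, 2/3, 0)
  clear (1,0): R1 −= (-1)R0 → (0, -1/3, -4)
pivot(1,1)=-1/3: scale R1 → (0, 1, 12)
  clear (0,1): R0 −= (2/3)R1 → (1, 0, -8)

pivot columns: 0, 1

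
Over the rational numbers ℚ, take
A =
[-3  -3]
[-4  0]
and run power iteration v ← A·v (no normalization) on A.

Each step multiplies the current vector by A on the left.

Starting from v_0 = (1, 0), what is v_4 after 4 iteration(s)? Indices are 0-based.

v_4 = (549, 396)

v_0 = (1, 0).
v_1 = A·v_0 = (-3, -4).
v_2 = A·v_1 = (21, 12).
v_3 = A·v_2 = (-99, -84).
v_4 = A·v_3 = (549, 396).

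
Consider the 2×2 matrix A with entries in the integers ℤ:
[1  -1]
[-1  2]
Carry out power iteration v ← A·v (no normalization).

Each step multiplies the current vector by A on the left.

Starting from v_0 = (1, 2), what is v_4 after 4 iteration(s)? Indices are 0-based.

v_4 = (-29, 47)

v_0 = (1, 2).
v_1 = A·v_0 = (-1, 3).
v_2 = A·v_1 = (-4, 7).
v_3 = A·v_2 = (-11, 18).
v_4 = A·v_3 = (-29, 47).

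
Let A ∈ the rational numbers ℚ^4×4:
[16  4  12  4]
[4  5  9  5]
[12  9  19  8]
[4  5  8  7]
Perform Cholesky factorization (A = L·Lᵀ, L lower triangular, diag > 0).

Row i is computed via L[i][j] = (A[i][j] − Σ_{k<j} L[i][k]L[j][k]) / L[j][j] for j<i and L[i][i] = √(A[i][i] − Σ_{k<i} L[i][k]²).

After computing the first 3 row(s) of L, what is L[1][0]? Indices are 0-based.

L[1][0] = 1

Step 1: L[0][0] = √(16) = 4.
  L[1][0] = (4) / L[0][0] = 1.
Step 2: L[1][1] = √(4) = 2.
  L[2][0] = (12) / L[0][0] = 3.
  L[2][1] = (6) / L[1][1] = 3.
Step 3: L[2][2] = √(1) = 1.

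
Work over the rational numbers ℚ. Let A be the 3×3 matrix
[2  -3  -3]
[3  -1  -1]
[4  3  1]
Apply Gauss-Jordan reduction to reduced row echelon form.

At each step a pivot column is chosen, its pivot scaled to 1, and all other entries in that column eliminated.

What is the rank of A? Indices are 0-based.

rank = 3

pivot(0,0)=2: scale R0 → (1, -3/2, -3/2)
  clear (1,0): R1 −= (3)R0 → (0, 7/2, 7/2)
  clear (2,0): R2 −= (4)R0 → (0, 9, 7)
pivot(1,1)=7/2: scale R1 → (0, 1, 1)
  clear (0,1): R0 −= (-3/2)R1 → (1, 0, 0)
  clear (2,1): R2 −= (9)R1 → (0, 0, -2)
pivot(2,2)=-2: scale R2 → (0, 0, 1)
  clear (1,2): R1 −= (1)R2 → (0, 1, 0)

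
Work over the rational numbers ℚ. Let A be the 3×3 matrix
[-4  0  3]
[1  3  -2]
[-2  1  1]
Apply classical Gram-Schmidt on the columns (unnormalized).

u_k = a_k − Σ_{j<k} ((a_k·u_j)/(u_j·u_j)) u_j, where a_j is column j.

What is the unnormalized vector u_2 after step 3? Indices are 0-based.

Step 1: u_0 = a_0 = (-4, 1, -2).
Step 2: u_1 = a_1 − (1/21)·u_0 = (4/21, 62/21, 23/21).
Step 3: u_2 = a_2 − (-16/21)·u_0 − (-89/209)·u_1 = (7/209, 4/209, -12/209).

u_2 = (7/209, 4/209, -12/209)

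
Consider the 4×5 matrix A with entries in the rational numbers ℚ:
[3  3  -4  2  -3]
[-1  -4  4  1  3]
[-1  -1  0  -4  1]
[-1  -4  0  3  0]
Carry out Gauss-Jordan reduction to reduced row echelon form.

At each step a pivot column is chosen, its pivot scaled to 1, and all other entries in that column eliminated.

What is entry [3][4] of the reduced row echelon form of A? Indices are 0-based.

step 1: normalize row 0 (÷3) = (1, 1, -4/3, 2/3, -1)
  row 1: subtract -1×row0 = (0, -3, 8/3, 5/3, 2)
  row 2: subtract -1×row0 = (0, 0, -4/3, -10/3, 0)
  row 3: subtract -1×row0 = (0, -3, -4/3, 11/3, -1)
step 2: normalize row 1 (÷-3) = (0, 1, -8/9, -5/9, -2/3)
  row 0: subtract 1×row1 = (1, 0, -4/9, 11/9, -1/3)
  row 3: subtract -3×row1 = (0, 0, -4, 2, -3)
step 3: normalize row 2 (÷-4/3) = (0, 0, 1, 5/2, 0)
  row 0: subtract -4/9×row2 = (1, 0, 0, 7/3, -1/3)
  row 1: subtract -8/9×row2 = (0, 1, 0, 5/3, -2/3)
  row 3: subtract -4×row2 = (0, 0, 0, 12, -3)
step 4: normalize row 3 (÷12) = (0, 0, 0, 1, -1/4)
  row 0: subtract 7/3×row3 = (1, 0, 0, 0, 1/4)
  row 1: subtract 5/3×row3 = (0, 1, 0, 0, -1/4)
  row 2: subtract 5/2×row3 = (0, 0, 1, 0, 5/8)

M[3][4] = -1/4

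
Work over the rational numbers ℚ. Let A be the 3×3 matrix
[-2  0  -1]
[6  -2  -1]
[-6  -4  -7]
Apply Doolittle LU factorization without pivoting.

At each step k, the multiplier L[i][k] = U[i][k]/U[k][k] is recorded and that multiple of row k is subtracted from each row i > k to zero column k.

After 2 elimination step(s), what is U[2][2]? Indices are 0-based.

U[2][2] = 4

Step 1: pivot at (0,0) is -2.
  row1 ← row1 − (-3)·row0  ⇒  L[1][0]=-3, U row1=(0, -2, -4)
  row2 ← row2 − (3)·row0  ⇒  L[2][0]=3, U row2=(0, -4, -4)
Step 2: pivot at (1,1) is -2.
  row2 ← row2 − (2)·row1  ⇒  L[2][1]=2, U row2=(0, 0, 4)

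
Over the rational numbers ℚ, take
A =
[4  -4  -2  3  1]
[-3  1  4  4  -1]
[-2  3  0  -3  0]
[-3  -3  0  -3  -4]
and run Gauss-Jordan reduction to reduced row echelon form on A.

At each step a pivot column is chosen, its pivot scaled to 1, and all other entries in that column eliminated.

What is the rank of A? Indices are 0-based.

rank = 4

pivot(0,0)=4: scale R0 → (1, -1, -1/2, 3/4, 1/4)
  clear (1,0): R1 −= (-3)R0 → (0, -2, 5/2, 25/4, -1/4)
  clear (2,0): R2 −= (-2)R0 → (0, 1, -1, -3/2, 1/2)
  clear (3,0): R3 −= (-3)R0 → (0, -6, -3/2, -3/4, -13/4)
pivot(1,1)=-2: scale R1 → (0, 1, -5/4, -25/8, 1/8)
  clear (0,1): R0 −= (-1)R1 → (1, 0, -7/4, -19/8, 3/8)
  clear (2,1): R2 −= (1)R1 → (0, 0, 1/4, 13/8, 3/8)
  clear (3,1): R3 −= (-6)R1 → (0, 0, -9, -39/2, -5/2)
pivot(2,2)=1/4: scale R2 → (0, 0, 1, 13/2, 3/2)
  clear (0,2): R0 −= (-7/4)R2 → (1, 0, 0, 9, 3)
  clear (1,2): R1 −= (-5/4)R2 → (0, 1, 0, 5, 2)
  clear (3,2): R3 −= (-9)R2 → (0, 0, 0, 39, 11)
pivot(3,3)=39: scale R3 → (0, 0, 0, 1, 11/39)
  clear (0,3): R0 −= (9)R3 → (1, 0, 0, 0, 6/13)
  clear (1,3): R1 −= (5)R3 → (0, 1, 0, 0, 23/39)
  clear (2,3): R2 −= (13/2)R3 → (0, 0, 1, 0, -1/3)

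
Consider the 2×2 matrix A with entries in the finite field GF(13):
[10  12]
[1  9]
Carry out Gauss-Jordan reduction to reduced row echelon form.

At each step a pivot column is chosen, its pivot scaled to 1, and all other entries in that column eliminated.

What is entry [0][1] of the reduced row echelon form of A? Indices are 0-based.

pivot(0,0)=10: scale R0 → (1, 9)
  clear (1,0): R1 −= (1)R0 → (0, 0)
col 1: no nonzero at/below row 1; advance.

M[0][1] = 9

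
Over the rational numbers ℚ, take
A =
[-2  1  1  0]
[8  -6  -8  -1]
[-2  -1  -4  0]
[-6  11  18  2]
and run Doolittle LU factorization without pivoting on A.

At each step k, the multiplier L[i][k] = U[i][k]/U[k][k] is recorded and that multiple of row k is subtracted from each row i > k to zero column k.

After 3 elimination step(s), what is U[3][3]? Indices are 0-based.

[col 0] pivot -2
  R1 -= -4*R0 → (0, -2, -4, -1)  (L[1][0] := -4)
  R2 -= 1*R0 → (0, -2, -5, 0)  (L[2][0] := 1)
  R3 -= 3*R0 → (0, 8, 15, 2)  (L[3][0] := 3)
[col 1] pivot -2
  R2 -= 1*R1 → (0, 0, -1, 1)  (L[2][1] := 1)
  R3 -= -4*R1 → (0, 0, -1, -2)  (L[3][1] := -4)
[col 2] pivot -1
  R3 -= 1*R2 → (0, 0, 0, -3)  (L[3][2] := 1)

U[3][3] = -3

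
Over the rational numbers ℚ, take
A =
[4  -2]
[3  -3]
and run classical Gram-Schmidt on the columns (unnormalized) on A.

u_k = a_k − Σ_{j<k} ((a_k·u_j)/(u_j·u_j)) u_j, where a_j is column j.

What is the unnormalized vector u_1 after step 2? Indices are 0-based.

u_1 = (18/25, -24/25)

Step 1: u_0 = a_0 = (4, 3).
Step 2: u_1 = a_1 − (-17/25)·u_0 = (18/25, -24/25).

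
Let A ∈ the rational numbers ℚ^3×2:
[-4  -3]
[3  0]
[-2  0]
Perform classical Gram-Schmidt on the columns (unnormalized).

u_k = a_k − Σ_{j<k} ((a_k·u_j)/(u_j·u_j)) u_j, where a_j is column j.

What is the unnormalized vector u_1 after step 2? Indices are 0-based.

Step 1: u_0 = a_0 = (-4, 3, -2).
Step 2: u_1 = a_1 − (12/29)·u_0 = (-39/29, -36/29, 24/29).

u_1 = (-39/29, -36/29, 24/29)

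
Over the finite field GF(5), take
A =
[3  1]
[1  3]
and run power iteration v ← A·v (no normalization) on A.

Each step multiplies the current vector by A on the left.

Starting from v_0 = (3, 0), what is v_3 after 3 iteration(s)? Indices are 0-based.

v_3 = (3, 4)

v_0 = (3, 0).
v_1 = A·v_0 = (4, 3).
v_2 = A·v_1 = (0, 3).
v_3 = A·v_2 = (3, 4).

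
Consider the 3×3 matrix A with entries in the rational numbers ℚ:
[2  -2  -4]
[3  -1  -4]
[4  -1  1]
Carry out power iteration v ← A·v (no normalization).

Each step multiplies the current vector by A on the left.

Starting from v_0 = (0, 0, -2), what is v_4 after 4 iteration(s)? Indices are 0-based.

v_0 = (0, 0, -2).
v_1 = A·v_0 = (8, 8, -2).
v_2 = A·v_1 = (8, 24, 22).
v_3 = A·v_2 = (-120, -88, 30).
v_4 = A·v_3 = (-184, -392, -362).

v_4 = (-184, -392, -362)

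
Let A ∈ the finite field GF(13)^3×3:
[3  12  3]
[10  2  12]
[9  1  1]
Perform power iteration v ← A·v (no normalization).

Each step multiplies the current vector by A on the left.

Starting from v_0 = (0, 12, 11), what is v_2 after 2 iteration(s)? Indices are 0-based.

v_2 = (2, 5, 4)

v_0 = (0, 12, 11).
v_1 = A·v_0 = (8, 0, 10).
v_2 = A·v_1 = (2, 5, 4).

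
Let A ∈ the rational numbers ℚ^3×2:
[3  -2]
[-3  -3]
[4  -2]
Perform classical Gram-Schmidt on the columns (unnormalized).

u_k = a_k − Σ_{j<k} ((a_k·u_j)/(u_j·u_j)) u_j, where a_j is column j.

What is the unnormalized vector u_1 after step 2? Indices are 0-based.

u_1 = (-53/34, -117/34, -24/17)

Step 1: u_0 = a_0 = (3, -3, 4).
Step 2: u_1 = a_1 − (-5/34)·u_0 = (-53/34, -117/34, -24/17).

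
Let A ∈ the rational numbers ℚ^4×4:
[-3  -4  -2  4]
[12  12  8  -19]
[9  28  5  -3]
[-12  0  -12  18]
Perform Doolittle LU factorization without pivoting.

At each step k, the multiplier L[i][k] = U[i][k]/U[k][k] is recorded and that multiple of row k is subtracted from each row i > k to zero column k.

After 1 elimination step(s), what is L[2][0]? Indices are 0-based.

L[2][0] = -3

[col 0] pivot -3
  R1 -= -4*R0 → (0, -4, 0, -3)  (L[1][0] := -4)
  R2 -= -3*R0 → (0, 16, -1, 9)  (L[2][0] := -3)
  R3 -= 4*R0 → (0, 16, -4, 2)  (L[3][0] := 4)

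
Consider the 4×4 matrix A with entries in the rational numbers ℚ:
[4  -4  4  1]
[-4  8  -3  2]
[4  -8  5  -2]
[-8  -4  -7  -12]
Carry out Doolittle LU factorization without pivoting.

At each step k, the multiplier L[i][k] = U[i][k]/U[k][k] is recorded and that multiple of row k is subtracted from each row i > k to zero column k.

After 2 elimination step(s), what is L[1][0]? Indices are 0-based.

k=0: U[0][0]=4
  eliminate (1,0): mult=-1, new row 1: (0, 4, 1, 3); set L[1][0]=-1
  eliminate (2,0): mult=1, new row 2: (0, -4, 1, -3); set L[2][0]=1
  eliminate (3,0): mult=-2, new row 3: (0, -12, 1, -10); set L[3][0]=-2
k=1: U[1][1]=4
  eliminate (2,1): mult=-1, new row 2: (0, 0, 2, 0); set L[2][1]=-1
  eliminate (3,1): mult=-3, new row 3: (0, 0, 4, -1); set L[3][1]=-3

L[1][0] = -1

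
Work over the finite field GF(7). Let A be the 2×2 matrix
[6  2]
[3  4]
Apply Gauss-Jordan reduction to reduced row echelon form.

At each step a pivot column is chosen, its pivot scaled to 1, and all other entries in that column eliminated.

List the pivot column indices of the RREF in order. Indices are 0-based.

step 1: normalize row 0 (÷6) = (1, 5)
  row 1: subtract 3×row0 = (0, 3)
step 2: normalize row 1 (÷3) = (0, 1)
  row 0: subtract 5×row1 = (1, 0)

pivot columns: 0, 1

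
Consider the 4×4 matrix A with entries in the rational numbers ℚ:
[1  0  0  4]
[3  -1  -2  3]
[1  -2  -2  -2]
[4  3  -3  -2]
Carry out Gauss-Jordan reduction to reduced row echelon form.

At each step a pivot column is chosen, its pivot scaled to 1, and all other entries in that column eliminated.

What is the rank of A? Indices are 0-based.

step 1: normalize row 0 (÷1) = (1, 0, 0, 4)
  row 1: subtract 3×row0 = (0, -1, -2, -9)
  row 2: subtract 1×row0 = (0, -2, -2, -6)
  row 3: subtract 4×row0 = (0, 3, -3, -18)
step 2: normalize row 1 (÷-1) = (0, 1, 2, 9)
  row 2: subtract -2×row1 = (0, 0, 2, 12)
  row 3: subtract 3×row1 = (0, 0, -9, -45)
step 3: normalize row 2 (÷2) = (0, 0, 1, 6)
  row 1: subtract 2×row2 = (0, 1, 0, -3)
  row 3: subtract -9×row2 = (0, 0, 0, 9)
step 4: normalize row 3 (÷9) = (0, 0, 0, 1)
  row 0: subtract 4×row3 = (1, 0, 0, 0)
  row 1: subtract -3×row3 = (0, 1, 0, 0)
  row 2: subtract 6×row3 = (0, 0, 1, 0)

rank = 4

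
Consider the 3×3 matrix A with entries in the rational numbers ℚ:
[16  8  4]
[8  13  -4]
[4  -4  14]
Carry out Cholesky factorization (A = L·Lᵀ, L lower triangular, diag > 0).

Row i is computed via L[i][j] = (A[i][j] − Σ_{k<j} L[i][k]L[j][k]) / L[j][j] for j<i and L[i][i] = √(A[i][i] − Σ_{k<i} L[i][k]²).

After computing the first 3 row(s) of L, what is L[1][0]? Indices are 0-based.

L[1][0] = 2

Step 1: L[0][0] = √(16) = 4.
  L[1][0] = (8) / L[0][0] = 2.
Step 2: L[1][1] = √(9) = 3.
  L[2][0] = (4) / L[0][0] = 1.
  L[2][1] = (-6) / L[1][1] = -2.
Step 3: L[2][2] = √(9) = 3.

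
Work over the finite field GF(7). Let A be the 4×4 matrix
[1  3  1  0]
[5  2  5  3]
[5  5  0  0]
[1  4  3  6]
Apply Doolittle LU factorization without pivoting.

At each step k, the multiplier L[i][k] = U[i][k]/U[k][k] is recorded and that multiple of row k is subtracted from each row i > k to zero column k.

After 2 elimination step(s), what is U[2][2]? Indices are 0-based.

U[2][2] = 2

Step 1: pivot at (0,0) is 1.
  row1 ← row1 − (5)·row0  ⇒  L[1][0]=5, U row1=(0, 1, 0, 3)
  row2 ← row2 − (5)·row0  ⇒  L[2][0]=5, U row2=(0, 4, 2, 0)
  row3 ← row3 − (1)·row0  ⇒  L[3][0]=1, U row3=(0, 1, 2, 6)
Step 2: pivot at (1,1) is 1.
  row2 ← row2 − (4)·row1  ⇒  L[2][1]=4, U row2=(0, 0, 2, 2)
  row3 ← row3 − (1)·row1  ⇒  L[3][1]=1, U row3=(0, 0, 2, 3)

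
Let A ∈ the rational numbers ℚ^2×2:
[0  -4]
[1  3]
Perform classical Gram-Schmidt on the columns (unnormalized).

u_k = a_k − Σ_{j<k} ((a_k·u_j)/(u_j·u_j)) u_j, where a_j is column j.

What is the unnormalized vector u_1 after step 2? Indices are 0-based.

Step 1: u_0 = a_0 = (0, 1).
Step 2: u_1 = a_1 − (3)·u_0 = (-4, 0).

u_1 = (-4, 0)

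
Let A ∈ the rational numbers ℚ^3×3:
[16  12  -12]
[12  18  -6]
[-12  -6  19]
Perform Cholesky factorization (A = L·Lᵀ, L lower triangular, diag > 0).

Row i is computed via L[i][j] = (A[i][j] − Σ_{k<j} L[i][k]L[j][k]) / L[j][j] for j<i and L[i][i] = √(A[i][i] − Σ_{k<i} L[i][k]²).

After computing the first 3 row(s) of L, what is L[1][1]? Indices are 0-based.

Step 1: L[0][0] = √(16) = 4.
  L[1][0] = (12) / L[0][0] = 3.
Step 2: L[1][1] = √(9) = 3.
  L[2][0] = (-12) / L[0][0] = -3.
  L[2][1] = (3) / L[1][1] = 1.
Step 3: L[2][2] = √(9) = 3.

L[1][1] = 3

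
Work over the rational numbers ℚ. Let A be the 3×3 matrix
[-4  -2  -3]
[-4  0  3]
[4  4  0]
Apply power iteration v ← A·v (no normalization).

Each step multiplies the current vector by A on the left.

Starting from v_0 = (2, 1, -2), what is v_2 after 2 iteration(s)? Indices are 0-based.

v_2 = (8, 52, -72)

v_0 = (2, 1, -2).
v_1 = A·v_0 = (-4, -14, 12).
v_2 = A·v_1 = (8, 52, -72).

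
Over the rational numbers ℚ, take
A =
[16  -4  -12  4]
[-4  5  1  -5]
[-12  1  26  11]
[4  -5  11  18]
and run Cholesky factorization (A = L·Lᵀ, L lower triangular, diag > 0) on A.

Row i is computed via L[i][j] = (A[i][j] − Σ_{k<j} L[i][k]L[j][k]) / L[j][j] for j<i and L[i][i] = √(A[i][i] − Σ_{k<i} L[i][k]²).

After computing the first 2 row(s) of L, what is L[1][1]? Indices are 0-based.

Step 1: L[0][0] = √(16) = 4.
  L[1][0] = (-4) / L[0][0] = -1.
Step 2: L[1][1] = √(4) = 2.

L[1][1] = 2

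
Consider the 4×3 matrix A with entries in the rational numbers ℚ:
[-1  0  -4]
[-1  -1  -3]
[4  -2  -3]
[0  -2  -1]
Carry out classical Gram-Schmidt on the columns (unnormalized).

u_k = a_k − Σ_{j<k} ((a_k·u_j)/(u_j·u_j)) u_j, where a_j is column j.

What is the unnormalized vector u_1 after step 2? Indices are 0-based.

u_1 = (-7/18, -25/18, -4/9, -2)

Step 1: u_0 = a_0 = (-1, -1, 4, 0).
Step 2: u_1 = a_1 − (-7/18)·u_0 = (-7/18, -25/18, -4/9, -2).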